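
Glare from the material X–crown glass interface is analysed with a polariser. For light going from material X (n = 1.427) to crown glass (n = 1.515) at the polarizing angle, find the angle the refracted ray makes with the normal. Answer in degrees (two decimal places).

First find Brewster's angle: tan θ_B = 1.515/1.427 = 1.0617, giving θ_B = 46.71°.
The refracted ray is perpendicular to the reflected ray, so θ_t = 90° − θ_B = 43.29°.

θ_t ≈ 43.29°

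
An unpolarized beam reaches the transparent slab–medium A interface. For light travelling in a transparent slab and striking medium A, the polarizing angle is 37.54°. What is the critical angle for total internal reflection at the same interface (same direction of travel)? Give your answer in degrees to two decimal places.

n₂/n₁ = tan 37.54° = 0.7684; the critical angle satisfies sin θ_c = n₂/n₁.
θ_c = arcsin(0.7684) = 50.21°.

θ_c ≈ 50.21°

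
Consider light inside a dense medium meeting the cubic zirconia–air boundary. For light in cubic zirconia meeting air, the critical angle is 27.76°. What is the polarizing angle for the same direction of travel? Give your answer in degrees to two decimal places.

θ_B ≈ 24.97°

At the critical angle sin θ_c = n₂/n₁, giving n₂/n₁ = sin 27.76° = 0.4658.
Then tan θ_B = n₂/n₁ = 0.4658, so θ_B = arctan 0.4658 = 24.97°.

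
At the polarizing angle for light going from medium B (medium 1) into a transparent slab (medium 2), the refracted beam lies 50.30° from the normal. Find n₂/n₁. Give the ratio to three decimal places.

At Brewster incidence θ_B = 90° − θ_t = 90° − 50.30° = 39.70°.
Then n₂/n₁ = tan θ_B = tan 39.70° = 0.830.

n₂/n₁ ≈ 0.830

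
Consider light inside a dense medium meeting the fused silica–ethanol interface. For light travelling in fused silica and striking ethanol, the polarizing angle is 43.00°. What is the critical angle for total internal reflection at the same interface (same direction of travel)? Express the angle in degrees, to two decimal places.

From Brewster, n₂/n₁ = tan θ_B = tan 43.00° = 0.9325.
Then sin θ_c = n₂/n₁ = 0.9325, so θ_c = arcsin 0.9325 = 68.83°.

θ_c ≈ 68.83°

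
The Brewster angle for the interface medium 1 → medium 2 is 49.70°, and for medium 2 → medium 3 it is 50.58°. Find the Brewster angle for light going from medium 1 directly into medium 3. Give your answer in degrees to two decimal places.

θ_B ≈ 55.12°

tan θ_B(1→2) = n₂/n₁ = tan 49.70° = 1.1792.
tan θ_B(2→3) = n₃/n₂ = tan 50.58° = 1.2166.
n₃/n₁ = 1.4345. Then tan θ_B(1→3) = n₃/n₁, so θ_B(1→3) = arctan(1.4345) = 55.12°.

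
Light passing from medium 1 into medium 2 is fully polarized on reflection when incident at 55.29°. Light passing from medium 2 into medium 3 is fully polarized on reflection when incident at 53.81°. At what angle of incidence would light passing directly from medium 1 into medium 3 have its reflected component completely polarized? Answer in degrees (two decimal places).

n₂/n₁ = tan 55.29° = 1.4436 and n₃/n₂ = tan 53.81° = 1.3668.
n₃/n₁ = 1.9732. Then tan θ_B(1→3) = n₃/n₁, so θ_B(1→3) = arctan(1.9732) = 63.12°.

θ_B ≈ 63.12°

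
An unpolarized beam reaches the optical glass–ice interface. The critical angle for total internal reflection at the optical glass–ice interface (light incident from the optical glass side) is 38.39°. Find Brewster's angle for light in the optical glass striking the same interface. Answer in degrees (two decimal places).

θ_B ≈ 31.84°

At the critical angle sin θ_c = n₂/n₁, giving n₂/n₁ = sin 38.39° = 0.6210.
Then tan θ_B = n₂/n₁ = 0.6210, so θ_B = arctan 0.6210 = 31.84°.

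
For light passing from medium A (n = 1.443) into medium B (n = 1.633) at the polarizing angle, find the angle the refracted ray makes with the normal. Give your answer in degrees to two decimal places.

θ_t ≈ 41.47°

θ_B = arctan(n₂/n₁) = arctan(1.633/1.443) = 48.53°.
At Brewster's angle the reflected and refracted rays are perpendicular, so θ_t = 90° − θ_B = 90° − 48.53° = 41.47°.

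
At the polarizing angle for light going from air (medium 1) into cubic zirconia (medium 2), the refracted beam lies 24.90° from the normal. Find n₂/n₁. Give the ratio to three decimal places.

At Brewster incidence θ_B = 90° − θ_t = 90° − 24.90° = 65.10°.
Then n₂/n₁ = tan θ_B = tan 65.10° = 2.154.

n₂/n₁ ≈ 2.154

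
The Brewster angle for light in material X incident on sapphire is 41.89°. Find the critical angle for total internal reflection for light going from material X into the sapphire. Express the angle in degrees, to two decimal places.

From Brewster, n₂/n₁ = tan θ_B = tan 41.89° = 0.8969.
Then sin θ_c = n₂/n₁ = 0.8969, so θ_c = arcsin 0.8969 = 63.76°.

θ_c ≈ 63.76°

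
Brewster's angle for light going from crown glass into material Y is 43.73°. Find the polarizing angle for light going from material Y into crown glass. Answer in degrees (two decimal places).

θ_B' ≈ 46.27°

tan θ_B' = n₁/n₂ = 1/tan θ_B, so θ_B' = 90° − θ_B.
θ_B' = 90° − 43.73° = 46.27°.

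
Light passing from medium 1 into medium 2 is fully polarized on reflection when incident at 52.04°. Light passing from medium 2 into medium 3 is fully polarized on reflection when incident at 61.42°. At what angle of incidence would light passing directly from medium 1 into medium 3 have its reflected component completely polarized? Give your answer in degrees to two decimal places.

θ_B ≈ 66.97°

n₂/n₁ = tan 52.04° = 1.2818 and n₃/n₂ = tan 61.42° = 1.8357.
Multiplying, n₃/n₁ = 1.2818 × 1.8357 = 2.3529, and θ_B(1→3) = arctan 2.3529 = 66.97°.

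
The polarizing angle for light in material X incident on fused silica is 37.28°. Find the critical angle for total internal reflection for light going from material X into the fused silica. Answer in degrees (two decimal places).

θ_c ≈ 49.57°

tan θ_B = n₂/n₁ = tan 37.28° = 0.7612.
Total internal reflection: sin θ_c = n₂/n₁ = 0.7612.
θ_c = arcsin(0.7612) = 49.57°.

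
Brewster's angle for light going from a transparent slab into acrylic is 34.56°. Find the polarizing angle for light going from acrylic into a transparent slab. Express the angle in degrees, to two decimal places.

The two Brewster angles are complementary: θ_B' = 90° − θ_B = 90° − 34.56° = 55.44°.

θ_B' ≈ 55.44°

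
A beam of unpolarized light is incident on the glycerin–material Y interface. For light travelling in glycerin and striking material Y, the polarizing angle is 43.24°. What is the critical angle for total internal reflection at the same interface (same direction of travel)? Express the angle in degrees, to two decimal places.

θ_c ≈ 70.11°

From Brewster, n₂/n₁ = tan θ_B = tan 43.24° = 0.9404.
Then sin θ_c = n₂/n₁ = 0.9404, so θ_c = arcsin 0.9404 = 70.11°.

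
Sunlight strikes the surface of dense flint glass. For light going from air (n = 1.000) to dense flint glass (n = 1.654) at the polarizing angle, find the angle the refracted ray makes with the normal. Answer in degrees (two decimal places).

θ_t ≈ 31.16°

θ_B = arctan(n₂/n₁) = arctan(1.654/1.000) = 58.84°.
The refracted ray is perpendicular to the reflected ray, so θ_t = 90° − θ_B = 31.16°.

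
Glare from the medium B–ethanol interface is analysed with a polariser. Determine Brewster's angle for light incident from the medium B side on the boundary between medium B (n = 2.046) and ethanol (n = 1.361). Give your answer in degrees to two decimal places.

θ_B ≈ 33.63°

tan θ_B = n₂/n₁ = 1.361/2.046 = 0.6652.
θ_B = arctan(0.6652) = 33.63°.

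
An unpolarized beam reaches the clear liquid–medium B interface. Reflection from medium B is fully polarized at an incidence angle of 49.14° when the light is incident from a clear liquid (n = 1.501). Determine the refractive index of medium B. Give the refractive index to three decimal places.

Full polarization of the reflected beam means tan θ_B = n₂/n₁, where n₁ is the incident medium (a clear liquid).
n₂ = n₁ tan θ_B = 1.501 × tan 49.14° = 1.735.

n ≈ 1.735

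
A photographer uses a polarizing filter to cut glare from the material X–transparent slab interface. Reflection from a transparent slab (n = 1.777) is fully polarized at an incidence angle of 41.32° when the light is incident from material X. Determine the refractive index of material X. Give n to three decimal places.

n ≈ 2.021

Brewster's law: tan θ_B = n₂/n₁ (light incident in material X, refracted into a transparent slab).
n₁ = n₂ / tan θ_B = 1.777 / tan 41.32° = 2.021.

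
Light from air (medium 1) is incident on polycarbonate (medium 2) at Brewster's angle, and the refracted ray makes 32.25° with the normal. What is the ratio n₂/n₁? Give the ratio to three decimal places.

n₂/n₁ ≈ 1.585

θ_B + θ_t = 90°, so θ_B = 90° − 32.25° = 57.75°.
Then n₂/n₁ = tan θ_B = tan 57.75° = 1.585.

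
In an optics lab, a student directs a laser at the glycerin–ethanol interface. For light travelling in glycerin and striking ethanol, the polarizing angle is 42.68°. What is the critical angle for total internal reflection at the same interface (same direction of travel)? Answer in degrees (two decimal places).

tan θ_B = n₂/n₁ = tan 42.68° = 0.9221.
Total internal reflection: sin θ_c = n₂/n₁ = 0.9221.
θ_c = arcsin(0.9221) = 67.24°.

θ_c ≈ 67.24°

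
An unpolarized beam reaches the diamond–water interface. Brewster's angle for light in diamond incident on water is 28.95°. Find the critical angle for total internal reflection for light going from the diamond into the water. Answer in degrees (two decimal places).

θ_c ≈ 33.58°

tan θ_B = n₂/n₁ = tan 28.95° = 0.5532.
Total internal reflection: sin θ_c = n₂/n₁ = 0.5532.
θ_c = arcsin(0.5532) = 33.58°.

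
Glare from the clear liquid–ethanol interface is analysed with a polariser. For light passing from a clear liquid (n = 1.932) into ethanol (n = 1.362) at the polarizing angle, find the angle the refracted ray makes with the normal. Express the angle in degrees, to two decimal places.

First find Brewster's angle: tan θ_B = 1.362/1.932 = 0.7050, giving θ_B = 35.18°.
Since θ_B + θ_t = 90° at Brewster incidence, θ_t = 90° − 35.18° = 54.82°.

θ_t ≈ 54.82°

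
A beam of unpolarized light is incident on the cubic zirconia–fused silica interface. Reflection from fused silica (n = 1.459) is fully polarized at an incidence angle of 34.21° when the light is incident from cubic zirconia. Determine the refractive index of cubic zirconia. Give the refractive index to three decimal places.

n ≈ 2.146

Brewster's law: tan θ_B = n₂/n₁ (light incident in cubic zirconia, refracted into fused silica).
n₁ = n₂ / tan θ_B = 1.459 / tan 34.21° = 2.146.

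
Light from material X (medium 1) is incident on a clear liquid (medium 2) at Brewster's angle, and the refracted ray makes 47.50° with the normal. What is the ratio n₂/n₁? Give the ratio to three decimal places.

n₂/n₁ ≈ 0.916

At Brewster incidence θ_B = 90° − θ_t = 90° − 47.50° = 42.50°.
Then n₂/n₁ = tan θ_B = tan 42.50° = 0.916.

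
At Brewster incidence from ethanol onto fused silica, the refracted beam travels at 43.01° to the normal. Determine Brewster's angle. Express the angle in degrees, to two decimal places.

θ_B ≈ 46.99°

At Brewster's angle the reflected and refracted rays are perpendicular, so θ_B + θ_t = 90°.
θ_B = 90° − 43.01° = 46.99°.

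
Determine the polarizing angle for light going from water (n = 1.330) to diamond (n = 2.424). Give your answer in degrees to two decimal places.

tan θ_B = n₂/n₁ = 2.424/1.330 = 1.8226. Taking the arctangent, θ_B = 61.25°.

θ_B ≈ 61.25°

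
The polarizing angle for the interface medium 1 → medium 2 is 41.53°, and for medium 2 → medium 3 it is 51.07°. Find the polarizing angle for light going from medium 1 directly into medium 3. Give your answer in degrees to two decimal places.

n₂/n₁ = tan 41.53° = 0.8857 and n₃/n₂ = tan 51.07° = 1.2380.
n₃/n₁ = 1.0964. Then tan θ_B(1→3) = n₃/n₁, so θ_B(1→3) = arctan(1.0964) = 47.63°.

θ_B ≈ 47.63°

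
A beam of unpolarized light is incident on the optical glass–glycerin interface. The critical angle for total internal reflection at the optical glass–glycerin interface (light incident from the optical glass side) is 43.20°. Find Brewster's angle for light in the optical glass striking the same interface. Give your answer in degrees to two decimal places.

n₂/n₁ = sin θ_c = sin 43.20° = 0.6845.
tan θ_B equals the same ratio, so θ_B = arctan(0.6845) = 34.39°.

θ_B ≈ 34.39°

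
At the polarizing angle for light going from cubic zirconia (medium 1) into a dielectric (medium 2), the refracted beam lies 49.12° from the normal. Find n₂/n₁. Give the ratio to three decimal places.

n₂/n₁ ≈ 0.866

θ_B + θ_t = 90°, so θ_B = 90° − 49.12° = 40.88°.
Then n₂/n₁ = tan θ_B = tan 40.88° = 0.866.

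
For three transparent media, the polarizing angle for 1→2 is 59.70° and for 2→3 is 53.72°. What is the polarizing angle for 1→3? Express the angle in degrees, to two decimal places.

θ_B ≈ 66.78°

Each Brewster angle gives a ratio: n₂/n₁ = tan 59.70° = 1.7113, n₃/n₂ = tan 53.72° = 1.3623.
n₃/n₁ = 2.3314. Then tan θ_B(1→3) = n₃/n₁, so θ_B(1→3) = arctan(2.3314) = 66.78°.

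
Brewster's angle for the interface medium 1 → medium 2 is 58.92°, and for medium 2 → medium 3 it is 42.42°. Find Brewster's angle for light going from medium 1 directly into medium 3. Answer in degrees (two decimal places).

Each Brewster angle gives a ratio: n₂/n₁ = tan 58.92° = 1.6590, n₃/n₂ = tan 42.42° = 0.9138.
So n₃/n₁ = (n₂/n₁)(n₃/n₂) = 1.6590 × 0.9138 = 1.5160.
θ_B(1→3) = arctan(1.5160) = 56.59°.

θ_B ≈ 56.59°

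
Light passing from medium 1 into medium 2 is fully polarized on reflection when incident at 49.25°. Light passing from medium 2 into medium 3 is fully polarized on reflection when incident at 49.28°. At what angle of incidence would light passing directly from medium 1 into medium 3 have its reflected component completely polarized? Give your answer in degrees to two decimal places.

θ_B ≈ 53.44°

tan θ_B(1→2) = n₂/n₁ = tan 49.25° = 1.1606.
tan θ_B(2→3) = n₃/n₂ = tan 49.28° = 1.1618.
So n₃/n₁ = (n₂/n₁)(n₃/n₂) = 1.1606 × 1.1618 = 1.3483.
θ_B(1→3) = arctan(1.3483) = 53.44°.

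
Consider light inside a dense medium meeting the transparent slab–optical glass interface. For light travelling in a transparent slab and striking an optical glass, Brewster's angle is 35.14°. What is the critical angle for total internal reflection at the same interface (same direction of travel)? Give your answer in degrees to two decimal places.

θ_c ≈ 44.74°

From Brewster, n₂/n₁ = tan θ_B = tan 35.14° = 0.7039.
Then sin θ_c = n₂/n₁ = 0.7039, so θ_c = arcsin 0.7039 = 44.74°.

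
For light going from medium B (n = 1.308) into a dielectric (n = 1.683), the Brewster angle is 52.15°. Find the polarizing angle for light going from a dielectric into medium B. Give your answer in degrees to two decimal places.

tan θ_B' = n₁/n₂ = 1/tan θ_B, so θ_B' = 90° − θ_B.
θ_B' = 90° − 52.15° = 37.85°.

θ_B' ≈ 37.85°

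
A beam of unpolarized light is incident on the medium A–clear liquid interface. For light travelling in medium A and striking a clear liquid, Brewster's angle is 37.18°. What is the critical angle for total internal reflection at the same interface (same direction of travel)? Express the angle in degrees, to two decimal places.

tan θ_B = n₂/n₁ = tan 37.18° = 0.7585.
Total internal reflection: sin θ_c = n₂/n₁ = 0.7585.
θ_c = arcsin(0.7585) = 49.33°.

θ_c ≈ 49.33°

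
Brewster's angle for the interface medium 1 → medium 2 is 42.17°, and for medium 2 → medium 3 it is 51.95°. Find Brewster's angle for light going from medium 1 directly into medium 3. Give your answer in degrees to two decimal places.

θ_B ≈ 49.17°

tan θ_B(1→2) = n₂/n₁ = tan 42.17° = 0.9058.
tan θ_B(2→3) = n₃/n₂ = tan 51.95° = 1.2776.
n₃/n₁ = 1.1573. Then tan θ_B(1→3) = n₃/n₁, so θ_B(1→3) = arctan(1.1573) = 49.17°.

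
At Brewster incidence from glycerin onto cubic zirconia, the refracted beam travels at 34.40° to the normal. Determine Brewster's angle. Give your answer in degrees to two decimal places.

θ_B ≈ 55.60°

At Brewster's angle the reflected and refracted rays are perpendicular, so θ_B + θ_t = 90°.
So θ_B = 90° − θ_t = 90° − 34.40° = 55.60°.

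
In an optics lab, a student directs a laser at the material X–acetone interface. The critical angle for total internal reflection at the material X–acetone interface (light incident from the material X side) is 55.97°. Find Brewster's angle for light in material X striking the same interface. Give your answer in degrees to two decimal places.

θ_B ≈ 39.65°

n₂/n₁ = sin θ_c = sin 55.97° = 0.8287.
tan θ_B equals the same ratio, so θ_B = arctan(0.8287) = 39.65°.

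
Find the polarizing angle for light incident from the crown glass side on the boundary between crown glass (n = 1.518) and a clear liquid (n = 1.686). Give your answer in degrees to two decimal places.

Brewster's condition: tan θ_B = n₂/n₁ = 1.686/1.518 = 1.1107. Taking the arctangent, θ_B = 48.00°.

θ_B ≈ 48.00°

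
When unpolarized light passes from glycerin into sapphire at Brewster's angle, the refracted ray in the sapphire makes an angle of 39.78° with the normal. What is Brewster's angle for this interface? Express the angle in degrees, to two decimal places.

Since the reflected and refracted rays are at right angles at the polarizing angle, θ_B + θ_t = 90°.
θ_B = 90° − 39.78° = 50.22°.

θ_B ≈ 50.22°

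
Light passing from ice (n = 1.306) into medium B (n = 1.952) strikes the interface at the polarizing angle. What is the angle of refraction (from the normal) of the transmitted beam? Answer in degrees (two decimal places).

tan θ_B = n₂/n₁ = 1.952/1.306 = 1.4946, so θ_B = 56.22°.
At Brewster's angle the reflected and refracted rays are perpendicular, so θ_t = 90° − θ_B = 90° − 56.22° = 33.78°.

θ_t ≈ 33.78°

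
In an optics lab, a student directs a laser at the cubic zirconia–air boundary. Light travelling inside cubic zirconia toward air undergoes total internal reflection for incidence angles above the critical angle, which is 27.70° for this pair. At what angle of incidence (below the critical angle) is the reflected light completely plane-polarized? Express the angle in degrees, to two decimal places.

θ_B ≈ 24.93°

sin θ_c = n₂/n₁, so n₂/n₁ = sin 27.70° = 0.4648.
Brewster: tan θ_B = n₂/n₁ = 0.4648.
θ_B = arctan(0.4648) = 24.93°.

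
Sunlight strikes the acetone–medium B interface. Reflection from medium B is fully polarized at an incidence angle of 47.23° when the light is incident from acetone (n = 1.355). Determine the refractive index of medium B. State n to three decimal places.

At the Brewster angle, tan θ_B = n₂/n₁ with n₁ on the incident side (acetone) and n₂ on the transmitted side (medium B).
n₂ = n₁ tan θ_B = 1.355 × tan 47.23° = 1.465.

n ≈ 1.465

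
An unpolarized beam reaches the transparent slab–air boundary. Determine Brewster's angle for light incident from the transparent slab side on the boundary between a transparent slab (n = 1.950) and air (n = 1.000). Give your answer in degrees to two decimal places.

θ_B ≈ 27.15°

At Brewster's angle the reflected and refracted rays are perpendicular, which with Snell's law gives tan θ_B = n₂/n₁.
tan θ_B = n₂/n₁ = 1.000/1.950 = 0.5128.
θ_B = arctan(0.5128) = 27.15°.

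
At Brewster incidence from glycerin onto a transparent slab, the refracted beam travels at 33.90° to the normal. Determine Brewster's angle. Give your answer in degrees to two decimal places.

θ_B ≈ 56.10°

At Brewster's angle the reflected and refracted rays are perpendicular, so θ_B + θ_t = 90°.
So θ_B = 90° − θ_t = 90° − 33.90° = 56.10°.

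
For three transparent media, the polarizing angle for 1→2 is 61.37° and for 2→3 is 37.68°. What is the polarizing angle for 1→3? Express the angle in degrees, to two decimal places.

θ_B ≈ 54.75°

n₂/n₁ = tan 61.37° = 1.8318 and n₃/n₂ = tan 37.68° = 0.7723.
Multiplying, n₃/n₁ = 1.8318 × 0.7723 = 1.4148, and θ_B(1→3) = arctan 1.4148 = 54.75°.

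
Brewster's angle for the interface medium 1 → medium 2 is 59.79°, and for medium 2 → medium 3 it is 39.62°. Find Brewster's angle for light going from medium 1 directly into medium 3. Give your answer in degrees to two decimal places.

Each Brewster angle gives a ratio: n₂/n₁ = tan 59.79° = 1.7175, n₃/n₂ = tan 39.62° = 0.8279.
n₃/n₁ = 1.4218. Then tan θ_B(1→3) = n₃/n₁, so θ_B(1→3) = arctan(1.4218) = 54.88°.

θ_B ≈ 54.88°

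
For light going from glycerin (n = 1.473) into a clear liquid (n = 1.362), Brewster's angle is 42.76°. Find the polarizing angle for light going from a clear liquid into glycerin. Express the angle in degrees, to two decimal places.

θ_B' ≈ 47.24°

Reversing the direction swaps n₁ and n₂, so tan θ_B' = 1/tan θ_B and θ_B' = 90° − θ_B.
Hence θ_B' = 90° − 42.76° = 47.24°.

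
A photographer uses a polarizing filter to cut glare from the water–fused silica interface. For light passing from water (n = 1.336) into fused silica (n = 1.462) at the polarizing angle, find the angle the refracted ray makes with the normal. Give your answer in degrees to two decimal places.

tan θ_B = n₂/n₁ = 1.462/1.336 = 1.0943, so θ_B = 47.58°.
Since θ_B + θ_t = 90° at Brewster incidence, θ_t = 90° − 47.58° = 42.42°.

θ_t ≈ 42.42°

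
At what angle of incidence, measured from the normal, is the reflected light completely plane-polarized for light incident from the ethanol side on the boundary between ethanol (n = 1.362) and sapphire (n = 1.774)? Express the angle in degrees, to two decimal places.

θ_B ≈ 52.48°

tan θ_B = n₂/n₁ = 1.774/1.362 = 1.3025. Taking the arctangent, θ_B = 52.48°.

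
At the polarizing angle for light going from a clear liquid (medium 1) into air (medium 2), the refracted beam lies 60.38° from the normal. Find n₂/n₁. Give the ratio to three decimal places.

n₂/n₁ ≈ 0.569

At Brewster incidence θ_B = 90° − θ_t = 90° − 60.38° = 29.62°.
Then n₂/n₁ = tan θ_B = tan 29.62° = 0.569.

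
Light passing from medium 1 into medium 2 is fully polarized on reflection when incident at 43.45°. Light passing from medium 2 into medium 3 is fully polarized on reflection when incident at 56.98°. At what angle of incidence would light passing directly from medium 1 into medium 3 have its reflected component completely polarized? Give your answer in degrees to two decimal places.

θ_B ≈ 55.55°

tan θ_B(1→2) = n₂/n₁ = tan 43.45° = 0.9473.
tan θ_B(2→3) = n₃/n₂ = tan 56.98° = 1.5387.
So n₃/n₁ = (n₂/n₁)(n₃/n₂) = 0.9473 × 1.5387 = 1.4576.
θ_B(1→3) = arctan(1.4576) = 55.55°.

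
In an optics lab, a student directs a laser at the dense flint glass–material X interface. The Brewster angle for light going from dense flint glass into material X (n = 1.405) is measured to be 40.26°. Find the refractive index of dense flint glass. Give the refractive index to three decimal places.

At the Brewster angle, tan θ_B = n₂/n₁ with n₁ on the incident side (dense flint glass) and n₂ on the transmitted side (material X).
n₁ = n₂ / tan θ_B = 1.405 / tan 40.26° = 1.659.

n ≈ 1.659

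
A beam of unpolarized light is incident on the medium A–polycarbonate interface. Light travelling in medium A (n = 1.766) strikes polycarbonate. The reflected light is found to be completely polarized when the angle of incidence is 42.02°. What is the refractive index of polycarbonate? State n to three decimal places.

n ≈ 1.591

Full polarization of the reflected beam means tan θ_B = n₂/n₁, where n₁ is the incident medium (medium A).
n₂ = n₁ tan θ_B = 1.766 × tan 42.02° = 1.591.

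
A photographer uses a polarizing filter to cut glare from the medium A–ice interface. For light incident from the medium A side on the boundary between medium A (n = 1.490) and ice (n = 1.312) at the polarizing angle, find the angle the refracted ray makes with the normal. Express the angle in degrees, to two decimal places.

θ_B = arctan(n₂/n₁) = arctan(1.312/1.490) = 41.37°.
Since θ_B + θ_t = 90° at Brewster incidence, θ_t = 90° − 41.37° = 48.63°.

θ_t ≈ 48.63°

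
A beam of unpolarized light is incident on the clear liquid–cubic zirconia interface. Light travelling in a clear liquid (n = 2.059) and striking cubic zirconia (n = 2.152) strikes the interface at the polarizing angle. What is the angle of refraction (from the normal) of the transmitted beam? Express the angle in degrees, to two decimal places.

tan θ_B = n₂/n₁ = 2.152/2.059 = 1.0452, so θ_B = 46.27°.
The refracted ray is perpendicular to the reflected ray, so θ_t = 90° − θ_B = 43.73°.

θ_t ≈ 43.73°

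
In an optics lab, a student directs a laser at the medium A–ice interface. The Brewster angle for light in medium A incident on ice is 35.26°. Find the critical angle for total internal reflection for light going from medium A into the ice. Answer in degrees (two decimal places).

θ_c ≈ 44.99°

tan θ_B = n₂/n₁ = tan 35.26° = 0.7070.
Total internal reflection: sin θ_c = n₂/n₁ = 0.7070.
θ_c = arcsin(0.7070) = 44.99°.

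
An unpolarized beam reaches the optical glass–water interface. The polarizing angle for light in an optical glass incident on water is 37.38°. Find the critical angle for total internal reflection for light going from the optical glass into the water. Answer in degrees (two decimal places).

θ_c ≈ 49.82°

n₂/n₁ = tan 37.38° = 0.7640; the critical angle satisfies sin θ_c = n₂/n₁.
θ_c = arcsin(0.7640) = 49.82°.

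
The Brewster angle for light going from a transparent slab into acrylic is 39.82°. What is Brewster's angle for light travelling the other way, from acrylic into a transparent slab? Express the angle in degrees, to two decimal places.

tan θ_B' = n₁/n₂ = 1/tan θ_B, so θ_B' = 90° − θ_B.
θ_B' = 90° − 39.82° = 50.18°.

θ_B' ≈ 50.18°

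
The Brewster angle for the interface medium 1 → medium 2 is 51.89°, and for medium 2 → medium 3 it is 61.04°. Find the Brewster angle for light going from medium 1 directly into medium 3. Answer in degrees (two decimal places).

tan θ_B(1→2) = n₂/n₁ = tan 51.89° = 1.2749.
tan θ_B(2→3) = n₃/n₂ = tan 61.04° = 1.8070.
n₃/n₁ = 2.3038. Then tan θ_B(1→3) = n₃/n₁, so θ_B(1→3) = arctan(2.3038) = 66.54°.

θ_B ≈ 66.54°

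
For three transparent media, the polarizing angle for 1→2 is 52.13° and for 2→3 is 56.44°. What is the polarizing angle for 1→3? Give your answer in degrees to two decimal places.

θ_B ≈ 62.71°

n₂/n₁ = tan 52.13° = 1.2859 and n₃/n₂ = tan 56.44° = 1.5074.
So n₃/n₁ = (n₂/n₁)(n₃/n₂) = 1.2859 × 1.5074 = 1.9384.
θ_B(1→3) = arctan(1.9384) = 62.71°.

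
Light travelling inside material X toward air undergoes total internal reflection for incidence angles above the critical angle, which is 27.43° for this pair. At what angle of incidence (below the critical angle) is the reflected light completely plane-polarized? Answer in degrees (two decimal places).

θ_B ≈ 24.73°

n₂/n₁ = sin θ_c = sin 27.43° = 0.4607.
tan θ_B equals the same ratio, so θ_B = arctan(0.4607) = 24.73°.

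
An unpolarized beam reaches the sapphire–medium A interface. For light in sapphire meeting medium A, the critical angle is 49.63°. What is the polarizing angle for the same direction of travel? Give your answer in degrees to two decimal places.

θ_B ≈ 37.30°

At the critical angle sin θ_c = n₂/n₁, giving n₂/n₁ = sin 49.63° = 0.7619.
Then tan θ_B = n₂/n₁ = 0.7619, so θ_B = arctan 0.7619 = 37.30°.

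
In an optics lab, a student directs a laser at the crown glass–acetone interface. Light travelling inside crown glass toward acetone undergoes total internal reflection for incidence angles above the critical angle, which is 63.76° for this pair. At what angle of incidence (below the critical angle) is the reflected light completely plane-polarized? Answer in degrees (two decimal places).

θ_B ≈ 41.89°

At the critical angle sin θ_c = n₂/n₁, giving n₂/n₁ = sin 63.76° = 0.8969.
Then tan θ_B = n₂/n₁ = 0.8969, so θ_B = arctan 0.8969 = 41.89°.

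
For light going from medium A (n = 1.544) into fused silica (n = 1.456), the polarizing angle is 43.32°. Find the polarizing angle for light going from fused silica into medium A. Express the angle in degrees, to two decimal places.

θ_B' ≈ 46.68°

The two Brewster angles are complementary: θ_B' = 90° − θ_B = 90° − 43.32° = 46.68°.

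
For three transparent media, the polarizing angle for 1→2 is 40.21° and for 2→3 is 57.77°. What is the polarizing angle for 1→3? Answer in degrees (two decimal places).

θ_B ≈ 53.28°

n₂/n₁ = tan 40.21° = 0.8454 and n₃/n₂ = tan 57.77° = 1.5861.
n₃/n₁ = 1.3409. Then tan θ_B(1→3) = n₃/n₁, so θ_B(1→3) = arctan(1.3409) = 53.28°.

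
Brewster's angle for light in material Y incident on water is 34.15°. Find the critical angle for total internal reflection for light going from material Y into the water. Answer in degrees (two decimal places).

From Brewster, n₂/n₁ = tan θ_B = tan 34.15° = 0.6783.
Then sin θ_c = n₂/n₁ = 0.6783, so θ_c = arcsin 0.6783 = 42.71°.

θ_c ≈ 42.71°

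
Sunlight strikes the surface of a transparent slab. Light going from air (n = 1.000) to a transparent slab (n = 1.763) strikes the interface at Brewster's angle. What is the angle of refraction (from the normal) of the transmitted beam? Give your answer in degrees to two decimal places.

θ_B = arctan(n₂/n₁) = arctan(1.763/1.000) = 60.44°.
At Brewster's angle the reflected and refracted rays are perpendicular, so θ_t = 90° − θ_B = 90° − 60.44° = 29.56°.

θ_t ≈ 29.56°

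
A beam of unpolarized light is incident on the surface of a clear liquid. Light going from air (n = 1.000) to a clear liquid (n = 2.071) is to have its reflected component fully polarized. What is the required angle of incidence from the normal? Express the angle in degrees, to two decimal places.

θ_B ≈ 64.23°

tan θ_B = n₂/n₁ = 2.071/1.000 = 2.0710.
So θ_B = arctan 2.0710 = 64.23°.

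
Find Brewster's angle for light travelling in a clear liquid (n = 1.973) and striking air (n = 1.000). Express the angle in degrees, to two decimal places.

θ_B ≈ 26.88°

The reflected p-component vanishes when tan θ_B = n₂/n₁.
Brewster's condition: tan θ_B = n₂/n₁ = 1.000/1.973 = 0.5068.
θ_B = arctan(0.5068) = 26.88°.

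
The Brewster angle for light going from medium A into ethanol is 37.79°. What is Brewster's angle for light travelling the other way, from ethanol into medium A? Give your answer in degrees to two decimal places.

θ_B' ≈ 52.21°

Reversing the direction swaps n₁ and n₂, so tan θ_B' = 1/tan θ_B and θ_B' = 90° − θ_B.
Hence θ_B' = 90° − 37.79° = 52.21°.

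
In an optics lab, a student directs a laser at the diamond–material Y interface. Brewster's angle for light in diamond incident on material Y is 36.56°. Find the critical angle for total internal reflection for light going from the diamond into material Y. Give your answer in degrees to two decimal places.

θ_c ≈ 47.87°

From Brewster, n₂/n₁ = tan θ_B = tan 36.56° = 0.7416.
Then sin θ_c = n₂/n₁ = 0.7416, so θ_c = arcsin 0.7416 = 47.87°.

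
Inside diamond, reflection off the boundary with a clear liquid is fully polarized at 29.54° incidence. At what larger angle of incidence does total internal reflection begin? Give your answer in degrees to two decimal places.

θ_c ≈ 34.52°

From Brewster, n₂/n₁ = tan θ_B = tan 29.54° = 0.5667.
Then sin θ_c = n₂/n₁ = 0.5667, so θ_c = arcsin 0.5667 = 34.52°.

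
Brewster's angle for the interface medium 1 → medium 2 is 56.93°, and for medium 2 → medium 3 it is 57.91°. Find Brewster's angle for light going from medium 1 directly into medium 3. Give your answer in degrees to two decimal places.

Each Brewster angle gives a ratio: n₂/n₁ = tan 56.93° = 1.5358, n₃/n₂ = tan 57.91° = 1.5948.
n₃/n₁ = 2.4492. Then tan θ_B(1→3) = n₃/n₁, so θ_B(1→3) = arctan(2.4492) = 67.79°.

θ_B ≈ 67.79°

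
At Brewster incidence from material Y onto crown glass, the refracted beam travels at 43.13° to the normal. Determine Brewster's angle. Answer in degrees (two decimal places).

θ_B ≈ 46.87°

Since the reflected and refracted rays are at right angles at the polarizing angle, θ_B + θ_t = 90°.
So θ_B = 90° − θ_t = 90° − 43.13° = 46.87°.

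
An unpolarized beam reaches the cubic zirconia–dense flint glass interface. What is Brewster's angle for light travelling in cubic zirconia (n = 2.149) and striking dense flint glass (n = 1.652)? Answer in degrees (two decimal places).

θ_B ≈ 37.55°

Here n₂/n₁ = 1.652/2.149 = 0.7687, and Brewster's law gives tan θ_B = n₂/n₁.
θ_B = arctan(0.7687) = 37.55°.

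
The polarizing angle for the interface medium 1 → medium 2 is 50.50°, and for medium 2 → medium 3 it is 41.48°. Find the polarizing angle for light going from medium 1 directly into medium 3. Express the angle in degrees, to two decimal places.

tan θ_B(1→2) = n₂/n₁ = tan 50.50° = 1.2131.
tan θ_B(2→3) = n₃/n₂ = tan 41.48° = 0.8841.
Multiplying, n₃/n₁ = 1.2131 × 0.8841 = 1.0725, and θ_B(1→3) = arctan 1.0725 = 47.00°.

θ_B ≈ 47.00°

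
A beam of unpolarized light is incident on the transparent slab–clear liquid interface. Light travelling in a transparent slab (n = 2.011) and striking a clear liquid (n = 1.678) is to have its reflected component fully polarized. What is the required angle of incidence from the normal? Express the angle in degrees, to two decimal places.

Brewster's condition: tan θ_B = n₂/n₁ = 1.678/2.011 = 0.8344. Taking the arctangent, θ_B = 39.84°.

θ_B ≈ 39.84°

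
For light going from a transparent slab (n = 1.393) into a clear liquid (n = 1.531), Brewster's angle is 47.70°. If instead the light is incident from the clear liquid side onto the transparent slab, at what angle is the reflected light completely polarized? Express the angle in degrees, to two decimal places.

The two Brewster angles are complementary: θ_B' = 90° − θ_B = 90° − 47.70° = 42.30°.

θ_B' ≈ 42.30°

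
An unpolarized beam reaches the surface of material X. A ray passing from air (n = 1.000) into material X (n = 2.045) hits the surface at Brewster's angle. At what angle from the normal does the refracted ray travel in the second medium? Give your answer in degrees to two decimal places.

θ_t ≈ 26.06°

tan θ_B = n₂/n₁ = 2.045/1.000 = 2.0450, so θ_B = 63.94°.
The refracted ray is perpendicular to the reflected ray, so θ_t = 90° − θ_B = 26.06°.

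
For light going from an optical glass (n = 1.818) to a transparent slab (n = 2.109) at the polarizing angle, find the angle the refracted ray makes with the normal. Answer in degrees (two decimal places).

First find Brewster's angle: tan θ_B = 2.109/1.818 = 1.1601, giving θ_B = 49.24°.
The refracted ray is perpendicular to the reflected ray, so θ_t = 90° − θ_B = 40.76°.

θ_t ≈ 40.76°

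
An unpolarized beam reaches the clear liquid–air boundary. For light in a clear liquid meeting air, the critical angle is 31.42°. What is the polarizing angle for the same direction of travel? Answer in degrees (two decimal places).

θ_B ≈ 27.53°

At the critical angle sin θ_c = n₂/n₁, giving n₂/n₁ = sin 31.42° = 0.5213.
Then tan θ_B = n₂/n₁ = 0.5213, so θ_B = arctan 0.5213 = 27.53°.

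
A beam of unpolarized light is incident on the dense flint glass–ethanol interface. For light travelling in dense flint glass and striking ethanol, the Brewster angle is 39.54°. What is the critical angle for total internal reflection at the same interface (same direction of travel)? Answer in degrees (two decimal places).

tan θ_B = n₂/n₁ = tan 39.54° = 0.8255.
Total internal reflection: sin θ_c = n₂/n₁ = 0.8255.
θ_c = arcsin(0.8255) = 55.64°.

θ_c ≈ 55.64°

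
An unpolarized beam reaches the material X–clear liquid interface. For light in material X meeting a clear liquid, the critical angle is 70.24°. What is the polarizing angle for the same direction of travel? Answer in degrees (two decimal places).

θ_B ≈ 43.26°

At the critical angle sin θ_c = n₂/n₁, giving n₂/n₁ = sin 70.24° = 0.9411.
Then tan θ_B = n₂/n₁ = 0.9411, so θ_B = arctan 0.9411 = 43.26°.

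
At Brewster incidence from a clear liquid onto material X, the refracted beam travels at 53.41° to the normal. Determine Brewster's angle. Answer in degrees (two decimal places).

θ_B ≈ 36.59°

At Brewster's angle the reflected and refracted rays are perpendicular, so θ_B + θ_t = 90°.
θ_B = 90° − 53.41° = 36.59°.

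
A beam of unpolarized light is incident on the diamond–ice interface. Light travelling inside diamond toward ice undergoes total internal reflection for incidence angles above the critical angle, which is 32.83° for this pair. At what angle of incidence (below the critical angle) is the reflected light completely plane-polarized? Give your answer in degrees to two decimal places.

sin θ_c = n₂/n₁, so n₂/n₁ = sin 32.83° = 0.5421.
Brewster: tan θ_B = n₂/n₁ = 0.5421.
θ_B = arctan(0.5421) = 28.46°.

θ_B ≈ 28.46°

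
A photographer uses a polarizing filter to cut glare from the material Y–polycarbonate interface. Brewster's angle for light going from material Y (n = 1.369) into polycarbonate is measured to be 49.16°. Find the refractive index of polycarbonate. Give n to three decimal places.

n ≈ 1.584

Full polarization of the reflected beam means tan θ_B = n₂/n₁, where n₁ is the incident medium (material Y).
n₂ = n₁ tan θ_B = 1.369 × tan 49.16° = 1.584.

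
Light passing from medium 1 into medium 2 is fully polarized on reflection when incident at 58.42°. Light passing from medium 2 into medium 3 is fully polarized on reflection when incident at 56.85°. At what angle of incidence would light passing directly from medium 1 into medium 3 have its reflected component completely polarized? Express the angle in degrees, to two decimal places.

θ_B ≈ 68.12°

n₂/n₁ = tan 58.42° = 1.6267 and n₃/n₂ = tan 56.85° = 1.5311.
So n₃/n₁ = (n₂/n₁)(n₃/n₂) = 1.6267 × 1.5311 = 2.4907.
θ_B(1→3) = arctan(2.4907) = 68.12°.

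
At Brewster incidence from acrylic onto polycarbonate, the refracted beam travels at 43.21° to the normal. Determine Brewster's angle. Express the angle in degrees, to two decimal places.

θ_B ≈ 46.79°

Brewster's condition makes the reflected and refracted beams perpendicular: θ_B + θ_t = 90°.
So θ_B = 90° − θ_t = 90° − 43.21° = 46.79°.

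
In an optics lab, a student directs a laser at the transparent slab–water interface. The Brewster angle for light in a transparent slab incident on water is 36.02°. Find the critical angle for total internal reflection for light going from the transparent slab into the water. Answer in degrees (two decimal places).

θ_c ≈ 46.64°

n₂/n₁ = tan 36.02° = 0.7271; the critical angle satisfies sin θ_c = n₂/n₁.
θ_c = arcsin(0.7271) = 46.64°.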